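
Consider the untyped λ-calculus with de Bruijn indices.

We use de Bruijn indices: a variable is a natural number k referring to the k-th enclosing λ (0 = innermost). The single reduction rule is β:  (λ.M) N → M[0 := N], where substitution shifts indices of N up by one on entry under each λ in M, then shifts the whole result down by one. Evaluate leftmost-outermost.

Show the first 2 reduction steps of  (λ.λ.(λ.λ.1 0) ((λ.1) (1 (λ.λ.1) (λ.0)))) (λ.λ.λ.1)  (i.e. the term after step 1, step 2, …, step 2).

Answer: after 2 steps: λ.λ.(λ.2) ((λ.λ.λ.1) (λ.λ.1) (λ.0)) 0

Derivation:
  start: (λ.λ.(λ.λ.1 0) ((λ.1) (1 (λ.λ.1) (λ.0)))) (λ.λ.λ.1)
  →1  λ.(λ.λ.1 0) ((λ.1) ((λ.λ.λ.1) (λ.λ.1) (λ.0)))
  →2  λ.λ.(λ.2) ((λ.λ.λ.1) (λ.λ.1) (λ.0)) 0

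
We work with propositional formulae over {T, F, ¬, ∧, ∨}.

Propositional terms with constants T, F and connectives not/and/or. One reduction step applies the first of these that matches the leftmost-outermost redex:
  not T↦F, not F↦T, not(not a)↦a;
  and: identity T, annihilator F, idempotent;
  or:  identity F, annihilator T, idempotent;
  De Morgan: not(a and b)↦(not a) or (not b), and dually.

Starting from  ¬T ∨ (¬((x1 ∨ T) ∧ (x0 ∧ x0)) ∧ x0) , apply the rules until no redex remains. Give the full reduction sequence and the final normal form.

  start: ¬T ∨ (¬((x1 ∨ T) ∧ (x0 ∧ x0)) ∧ x0)
  [1] F ∨ (¬((x1 ∨ T) ∧ (x0 ∧ x0)) ∧ x0)
  [2] ¬((x1 ∨ T) ∧ (x0 ∧ x0)) ∧ x0
  [3] (¬(x1 ∨ T) ∨ ¬(x0 ∧ x0)) ∧ x0
  [4] ((¬x1 ∧ ¬T) ∨ ¬(x0 ∧ x0)) ∧ x0
  [5] ((¬x1 ∧ F) ∨ ¬(x0 ∧ x0)) ∧ x0
  [6] (F ∨ ¬(x0 ∧ x0)) ∧ x0
  [7] ¬(x0 ∧ x0) ∧ x0
  [8] (¬x0 ∨ ¬x0) ∧ x0
  [9] ¬x0 ∧ x0

Answer: normal form = ¬x0 ∧ x0  (in 9 steps)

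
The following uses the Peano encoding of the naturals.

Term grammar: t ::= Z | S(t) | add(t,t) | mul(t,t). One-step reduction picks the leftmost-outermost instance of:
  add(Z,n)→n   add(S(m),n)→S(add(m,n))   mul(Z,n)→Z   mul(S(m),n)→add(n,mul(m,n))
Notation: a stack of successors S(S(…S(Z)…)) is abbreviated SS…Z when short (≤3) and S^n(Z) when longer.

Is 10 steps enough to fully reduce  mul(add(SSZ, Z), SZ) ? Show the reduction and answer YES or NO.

  start: mul(add(SSZ, Z), SZ)
  [1] mul(S(add(SZ, Z)), SZ)
  [2] add(SZ, mul(add(SZ, Z), SZ))
  [3] S(add(Z, mul(add(SZ, Z), SZ)))
  [4] S(mul(add(SZ, Z), SZ))
  [5] S(mul(S(add(Z, Z)), SZ))
  [6] S(add(SZ, mul(add(Z, Z), SZ)))
  [7] S(S(add(Z, mul(add(Z, Z), SZ))))
  [8] S(S(mul(add(Z, Z), SZ)))
  [9] S(S(mul(Z, SZ)))
  [10] SSZ

Answer: YES — reaches normal form SSZ in 10 ≤ 10 steps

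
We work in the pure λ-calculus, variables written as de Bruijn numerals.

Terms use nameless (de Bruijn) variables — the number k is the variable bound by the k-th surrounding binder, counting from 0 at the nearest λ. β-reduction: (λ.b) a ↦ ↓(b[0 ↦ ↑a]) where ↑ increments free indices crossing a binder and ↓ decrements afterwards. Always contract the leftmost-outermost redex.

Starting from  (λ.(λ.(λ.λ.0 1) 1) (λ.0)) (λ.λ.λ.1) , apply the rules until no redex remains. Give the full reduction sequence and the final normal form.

Answer: normal form = λ.0 (λ.λ.λ.1)  (in 3 steps)

Reduction:
  start: (λ.(λ.(λ.λ.0 1) 1) (λ.0)) (λ.λ.λ.1)
  →1  (λ.(λ.λ.0 1) (λ.λ.λ.1)) (λ.0)
  →2  (λ.λ.0 1) (λ.λ.λ.1)
  →3  λ.0 (λ.λ.λ.1)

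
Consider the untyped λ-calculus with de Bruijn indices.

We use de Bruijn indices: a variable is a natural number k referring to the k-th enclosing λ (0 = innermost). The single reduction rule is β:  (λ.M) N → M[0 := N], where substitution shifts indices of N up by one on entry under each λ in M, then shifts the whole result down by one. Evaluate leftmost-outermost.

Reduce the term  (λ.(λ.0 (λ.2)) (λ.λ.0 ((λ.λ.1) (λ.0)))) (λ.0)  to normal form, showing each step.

  start: (λ.(λ.0 (λ.2)) (λ.λ.0 ((λ.λ.1) (λ.0)))) (λ.0)
  →1  (λ.0 (λ.λ.0)) (λ.λ.0 ((λ.λ.1) (λ.0)))
  →2  (λ.λ.0 ((λ.λ.1) (λ.0))) (λ.λ.0)
  →3  λ.0 ((λ.λ.1) (λ.0))
  →4  λ.0 (λ.λ.0)

Answer: normal form = λ.0 (λ.λ.0)  (in 4 steps)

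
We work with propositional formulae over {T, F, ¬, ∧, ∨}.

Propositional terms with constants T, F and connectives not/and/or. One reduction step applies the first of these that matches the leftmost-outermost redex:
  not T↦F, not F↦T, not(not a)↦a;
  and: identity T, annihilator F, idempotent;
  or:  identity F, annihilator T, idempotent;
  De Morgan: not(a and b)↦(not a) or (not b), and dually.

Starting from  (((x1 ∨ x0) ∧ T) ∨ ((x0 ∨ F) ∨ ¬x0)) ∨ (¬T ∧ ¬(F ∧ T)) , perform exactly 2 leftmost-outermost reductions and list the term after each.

Answer: after 2 steps: ((x1 ∨ x0) ∨ (x0 ∨ ¬x0)) ∨ (¬T ∧ ¬(F ∧ T))

Working:
  start: (((x1 ∨ x0) ∧ T) ∨ ((x0 ∨ F) ∨ ¬x0)) ∨ (¬T ∧ ¬(F ∧ T))
  →1  ((x1 ∨ x0) ∨ ((x0 ∨ F) ∨ ¬x0)) ∨ (¬T ∧ ¬(F ∧ T))
  →2  ((x1 ∨ x0) ∨ (x0 ∨ ¬x0)) ∨ (¬T ∧ ¬(F ∧ T))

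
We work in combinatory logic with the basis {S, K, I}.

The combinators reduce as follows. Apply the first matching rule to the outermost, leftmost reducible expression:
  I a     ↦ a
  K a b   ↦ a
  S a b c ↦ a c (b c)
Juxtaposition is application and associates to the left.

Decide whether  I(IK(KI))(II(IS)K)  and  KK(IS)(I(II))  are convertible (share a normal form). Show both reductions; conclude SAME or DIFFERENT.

Answer: SAME — A ⇓ KI, B ⇓ KI

Reduction:
Term A:
  start: I(IK(KI))(II(IS)K)
  [1] IK(KI)(II(IS)K)
  [2] K(KI)(II(IS)K)
  [3] KI

Term B:
  start: KK(IS)(I(II))
  [1] K(I(II))
  [2] K(II)
  [3] KI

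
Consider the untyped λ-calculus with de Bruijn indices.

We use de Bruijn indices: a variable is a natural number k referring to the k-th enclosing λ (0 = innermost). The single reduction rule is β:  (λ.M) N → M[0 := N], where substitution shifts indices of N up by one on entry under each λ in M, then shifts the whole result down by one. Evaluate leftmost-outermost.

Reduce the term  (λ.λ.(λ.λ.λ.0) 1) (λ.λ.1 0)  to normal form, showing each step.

  start: (λ.λ.(λ.λ.λ.0) 1) (λ.λ.1 0)
  step 1: λ.(λ.λ.λ.0) (λ.λ.1 0)
  step 2: λ.λ.λ.0

Answer: normal form = λ.λ.λ.0  (in 2 steps)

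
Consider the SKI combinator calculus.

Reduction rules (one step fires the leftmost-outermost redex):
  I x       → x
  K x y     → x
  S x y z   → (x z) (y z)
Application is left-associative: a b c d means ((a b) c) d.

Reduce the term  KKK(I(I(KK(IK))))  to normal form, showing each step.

Answer: normal form = KK  (in 4 steps)

Working:
  start: KKK(I(I(KK(IK))))
  [1] K(I(I(KK(IK))))
  [2] K(I(KK(IK)))
  [3] K(KK(IK))
  [4] KK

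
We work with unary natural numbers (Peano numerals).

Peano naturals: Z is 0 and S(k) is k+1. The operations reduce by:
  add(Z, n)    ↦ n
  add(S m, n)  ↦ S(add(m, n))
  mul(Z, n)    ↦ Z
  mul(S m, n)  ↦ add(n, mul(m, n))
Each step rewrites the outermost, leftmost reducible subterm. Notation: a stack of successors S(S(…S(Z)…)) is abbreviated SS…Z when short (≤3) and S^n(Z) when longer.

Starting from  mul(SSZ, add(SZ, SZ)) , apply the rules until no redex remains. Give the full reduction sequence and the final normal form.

  start: mul(SSZ, add(SZ, SZ))
  →1  add(add(SZ, SZ), mul(SZ, add(SZ, SZ)))
  →2  add(S(add(Z, SZ)), mul(SZ, add(SZ, SZ)))
  →3  S(add(add(Z, SZ), mul(SZ, add(SZ, SZ))))
  →4  S(add(SZ, mul(SZ, add(SZ, SZ))))
  →5  S(S(add(Z, mul(SZ, add(SZ, SZ)))))
  →6  S(S(mul(SZ, add(SZ, SZ))))
  →7  S(S(add(add(SZ, SZ), mul(Z, add(SZ, SZ)))))
  →8  S(S(add(S(add(Z, SZ)), mul(Z, add(SZ, SZ)))))
  →9  S(S(S(add(add(Z, SZ), mul(Z, add(SZ, SZ))))))
  →10  S(S(S(add(SZ, mul(Z, add(SZ, SZ))))))
  →11  S(S(S(S(add(Z, mul(Z, add(SZ, SZ)))))))
  →12  S(S(S(S(mul(Z, add(SZ, SZ))))))
  →13  S^4(Z)

Answer: normal form = S^4(Z)  (in 13 steps)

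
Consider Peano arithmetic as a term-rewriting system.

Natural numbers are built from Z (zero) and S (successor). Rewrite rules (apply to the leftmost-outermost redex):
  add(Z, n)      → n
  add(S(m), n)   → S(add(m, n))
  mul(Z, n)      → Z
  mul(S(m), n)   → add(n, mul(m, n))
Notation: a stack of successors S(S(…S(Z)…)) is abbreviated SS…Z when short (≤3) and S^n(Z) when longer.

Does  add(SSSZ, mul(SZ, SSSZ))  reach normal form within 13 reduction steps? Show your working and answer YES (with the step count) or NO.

  start: add(SSSZ, mul(SZ, SSSZ))
  [1] S(add(SSZ, mul(SZ, SSSZ)))
  [2] S(S(add(SZ, mul(SZ, SSSZ))))
  [3] S(S(S(add(Z, mul(SZ, SSSZ)))))
  [4] S(S(S(mul(SZ, SSSZ))))
  [5] S(S(S(add(SSSZ, mul(Z, SSSZ)))))
  [6] S(S(S(S(add(SSZ, mul(Z, SSSZ))))))
  [7] S(S(S(S(S(add(SZ, mul(Z, SSSZ)))))))
  [8] S(S(S(S(S(S(add(Z, mul(Z, SSSZ))))))))
  [9] S(S(S(S(S(S(mul(Z, SSSZ)))))))
  [10] S^6(Z)

Answer: YES — reaches normal form S^6(Z) in 10 ≤ 13 steps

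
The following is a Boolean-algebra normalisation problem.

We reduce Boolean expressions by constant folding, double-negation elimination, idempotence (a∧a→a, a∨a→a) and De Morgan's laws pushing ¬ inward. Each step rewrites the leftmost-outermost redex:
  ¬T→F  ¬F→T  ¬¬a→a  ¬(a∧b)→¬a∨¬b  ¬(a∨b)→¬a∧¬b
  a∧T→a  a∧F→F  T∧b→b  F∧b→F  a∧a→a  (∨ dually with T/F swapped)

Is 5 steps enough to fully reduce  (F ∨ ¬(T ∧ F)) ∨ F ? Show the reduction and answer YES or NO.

  start: (F ∨ ¬(T ∧ F)) ∨ F
  [1] F ∨ ¬(T ∧ F)
  [2] ¬(T ∧ F)
  [3] ¬T ∨ ¬F
  [4] F ∨ ¬F
  [5] ¬F

Answer: NO — after 5 steps the term is ¬F, not yet normal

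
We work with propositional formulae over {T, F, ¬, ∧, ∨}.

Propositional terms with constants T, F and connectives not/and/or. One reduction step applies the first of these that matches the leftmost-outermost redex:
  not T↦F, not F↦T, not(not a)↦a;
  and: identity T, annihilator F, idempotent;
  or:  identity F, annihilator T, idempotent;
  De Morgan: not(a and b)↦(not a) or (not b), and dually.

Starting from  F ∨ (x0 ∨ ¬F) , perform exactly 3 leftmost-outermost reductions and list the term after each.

Answer: after 3 steps: T

Reduction:
  start: F ∨ (x0 ∨ ¬F)
  →1  x0 ∨ ¬F
  →2  x0 ∨ T
  →3  T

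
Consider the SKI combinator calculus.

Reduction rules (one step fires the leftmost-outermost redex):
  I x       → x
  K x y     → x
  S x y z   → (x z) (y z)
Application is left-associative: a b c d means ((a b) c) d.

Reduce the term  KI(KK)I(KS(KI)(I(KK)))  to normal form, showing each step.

  start: KI(KK)I(KS(KI)(I(KK)))
  [1] II(KS(KI)(I(KK)))
  [2] I(KS(KI)(I(KK)))
  [3] KS(KI)(I(KK))
  [4] S(I(KK))
  [5] S(KK)

Answer: normal form = S(KK)  (in 5 steps)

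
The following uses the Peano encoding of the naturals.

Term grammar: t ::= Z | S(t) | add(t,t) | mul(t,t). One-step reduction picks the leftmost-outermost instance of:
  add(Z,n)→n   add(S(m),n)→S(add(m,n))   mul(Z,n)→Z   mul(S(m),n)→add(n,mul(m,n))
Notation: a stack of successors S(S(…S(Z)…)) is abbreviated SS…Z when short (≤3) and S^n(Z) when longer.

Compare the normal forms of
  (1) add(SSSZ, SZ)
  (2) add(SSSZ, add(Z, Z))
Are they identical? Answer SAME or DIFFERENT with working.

Term A:
  start: add(SSSZ, SZ)
  →1  S(add(SSZ, SZ))
  →2  S(S(add(SZ, SZ)))
  →3  S(S(S(add(Z, SZ))))
  →4  S^4(Z)

Term B:
  start: add(SSSZ, add(Z, Z))
  →1  S(add(SSZ, add(Z, Z)))
  →2  S(S(add(SZ, add(Z, Z))))
  →3  S(S(S(add(Z, add(Z, Z)))))
  →4  S(S(S(add(Z, Z))))
  →5  SSSZ

Answer: DIFFERENT — A ⇓ S^4(Z), B ⇓ SSSZ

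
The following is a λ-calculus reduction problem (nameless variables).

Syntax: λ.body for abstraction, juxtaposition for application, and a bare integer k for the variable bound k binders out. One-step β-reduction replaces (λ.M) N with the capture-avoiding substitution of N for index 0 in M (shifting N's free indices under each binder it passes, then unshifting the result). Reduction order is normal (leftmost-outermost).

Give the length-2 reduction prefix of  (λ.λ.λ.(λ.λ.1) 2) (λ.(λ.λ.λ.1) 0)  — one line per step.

Answer: after 2 steps: λ.λ.λ.λ.(λ.λ.λ.1) 0

Working:
  start: (λ.λ.λ.(λ.λ.1) 2) (λ.(λ.λ.λ.1) 0)
  [1] λ.λ.(λ.λ.1) (λ.(λ.λ.λ.1) 0)
  [2] λ.λ.λ.λ.(λ.λ.λ.1) 0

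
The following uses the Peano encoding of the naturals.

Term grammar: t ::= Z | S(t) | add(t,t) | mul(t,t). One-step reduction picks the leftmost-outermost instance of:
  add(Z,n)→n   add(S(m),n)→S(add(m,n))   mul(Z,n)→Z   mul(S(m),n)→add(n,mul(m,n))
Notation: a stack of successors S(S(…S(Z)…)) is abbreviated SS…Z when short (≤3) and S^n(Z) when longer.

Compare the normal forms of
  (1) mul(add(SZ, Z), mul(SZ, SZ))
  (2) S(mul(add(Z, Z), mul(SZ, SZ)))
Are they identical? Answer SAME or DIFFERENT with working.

Answer: SAME — A ⇓ SZ, B ⇓ SZ

Derivation:
Term A:
  start: mul(add(SZ, Z), mul(SZ, SZ))
  [1] mul(S(add(Z, Z)), mul(SZ, SZ))
  [2] add(mul(SZ, SZ), mul(add(Z, Z), mul(SZ, SZ)))
  [3] add(add(SZ, mul(Z, SZ)), mul(add(Z, Z), mul(SZ, SZ)))
  [4] add(S(add(Z, mul(Z, SZ))), mul(add(Z, Z), mul(SZ, SZ)))
  [5] S(add(add(Z, mul(Z, SZ)), mul(add(Z, Z), mul(SZ, SZ))))
  [6] S(add(mul(Z, SZ), mul(add(Z, Z), mul(SZ, SZ))))
  [7] S(add(Z, mul(add(Z, Z), mul(SZ, SZ))))
  [8] S(mul(add(Z, Z), mul(SZ, SZ)))
  [9] S(mul(Z, mul(SZ, SZ)))
  [10] SZ

Term B:
  start: S(mul(add(Z, Z), mul(SZ, SZ)))
  [1] S(mul(Z, mul(SZ, SZ)))
  [2] SZ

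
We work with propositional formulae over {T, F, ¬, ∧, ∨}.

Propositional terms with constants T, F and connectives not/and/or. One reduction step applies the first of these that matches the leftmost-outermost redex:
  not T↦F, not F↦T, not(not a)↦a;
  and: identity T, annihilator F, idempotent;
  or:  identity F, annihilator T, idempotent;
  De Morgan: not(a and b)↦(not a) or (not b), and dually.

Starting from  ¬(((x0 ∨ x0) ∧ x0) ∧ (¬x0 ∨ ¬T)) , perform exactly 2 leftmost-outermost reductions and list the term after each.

  start: ¬(((x0 ∨ x0) ∧ x0) ∧ (¬x0 ∨ ¬T))
  [1] ¬((x0 ∨ x0) ∧ x0) ∨ ¬(¬x0 ∨ ¬T)
  [2] (¬(x0 ∨ x0) ∨ ¬x0) ∨ ¬(¬x0 ∨ ¬T)

Answer: after 2 steps: (¬(x0 ∨ x0) ∨ ¬x0) ∨ ¬(¬x0 ∨ ¬T)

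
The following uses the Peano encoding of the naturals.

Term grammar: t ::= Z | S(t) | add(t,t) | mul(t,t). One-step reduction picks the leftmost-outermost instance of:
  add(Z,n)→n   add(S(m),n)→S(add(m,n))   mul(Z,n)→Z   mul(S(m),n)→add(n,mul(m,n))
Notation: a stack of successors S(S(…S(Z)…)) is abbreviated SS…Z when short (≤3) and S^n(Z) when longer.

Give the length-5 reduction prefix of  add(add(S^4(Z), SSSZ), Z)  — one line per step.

Answer: after 5 steps: S(S(add(S(add(SZ, SSSZ)), Z)))

Reduction:
  start: add(add(S^4(Z), SSSZ), Z)
  [1] add(S(add(SSSZ, SSSZ)), Z)
  [2] S(add(add(SSSZ, SSSZ), Z))
  [3] S(add(S(add(SSZ, SSSZ)), Z))
  [4] S(S(add(add(SSZ, SSSZ), Z)))
  [5] S(S(add(S(add(SZ, SSSZ)), Z)))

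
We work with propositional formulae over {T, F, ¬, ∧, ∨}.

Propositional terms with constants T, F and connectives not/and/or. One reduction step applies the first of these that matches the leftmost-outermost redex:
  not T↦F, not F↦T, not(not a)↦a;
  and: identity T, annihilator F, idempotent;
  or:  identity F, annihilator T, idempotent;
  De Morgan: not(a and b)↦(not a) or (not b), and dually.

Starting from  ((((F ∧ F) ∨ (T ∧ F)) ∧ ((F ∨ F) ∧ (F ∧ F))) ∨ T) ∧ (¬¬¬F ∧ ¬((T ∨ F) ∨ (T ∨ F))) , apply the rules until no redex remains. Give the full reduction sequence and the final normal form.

Answer: normal form = F  (in 10 steps)

Derivation:
  start: ((((F ∧ F) ∨ (T ∧ F)) ∧ ((F ∨ F) ∧ (F ∧ F))) ∨ T) ∧ (¬¬¬F ∧ ¬((T ∨ F) ∨ (T ∨ F)))
  step 1: T ∧ (¬¬¬F ∧ ¬((T ∨ F) ∨ (T ∨ F)))
  step 2: ¬¬¬F ∧ ¬((T ∨ F) ∨ (T ∨ F))
  step 3: ¬F ∧ ¬((T ∨ F) ∨ (T ∨ F))
  step 4: T ∧ ¬((T ∨ F) ∨ (T ∨ F))
  step 5: ¬((T ∨ F) ∨ (T ∨ F))
  step 6: ¬(T ∨ F) ∧ ¬(T ∨ F)
  step 7: ¬(T ∨ F)
  step 8: ¬T ∧ ¬F
  step 9: F ∧ ¬F
  step 10: F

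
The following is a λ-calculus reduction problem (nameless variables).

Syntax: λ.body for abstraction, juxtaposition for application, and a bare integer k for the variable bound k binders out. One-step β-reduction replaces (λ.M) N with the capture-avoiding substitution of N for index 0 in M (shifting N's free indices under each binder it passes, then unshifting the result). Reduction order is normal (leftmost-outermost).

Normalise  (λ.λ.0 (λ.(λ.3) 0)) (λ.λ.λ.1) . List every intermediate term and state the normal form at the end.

  start: (λ.λ.0 (λ.(λ.3) 0)) (λ.λ.λ.1)
  step 1: λ.0 (λ.(λ.λ.λ.λ.1) 0)
  step 2: λ.0 (λ.λ.λ.λ.1)

Answer: normal form = λ.0 (λ.λ.λ.λ.1)  (in 2 steps)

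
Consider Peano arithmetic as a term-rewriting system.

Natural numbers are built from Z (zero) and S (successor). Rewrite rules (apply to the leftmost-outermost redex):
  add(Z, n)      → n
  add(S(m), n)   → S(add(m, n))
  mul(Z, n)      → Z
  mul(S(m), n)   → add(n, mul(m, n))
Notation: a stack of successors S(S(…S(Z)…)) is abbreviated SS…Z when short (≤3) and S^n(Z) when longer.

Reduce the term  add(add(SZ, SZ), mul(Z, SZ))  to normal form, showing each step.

  start: add(add(SZ, SZ), mul(Z, SZ))
  →1  add(S(add(Z, SZ)), mul(Z, SZ))
  →2  S(add(add(Z, SZ), mul(Z, SZ)))
  →3  S(add(SZ, mul(Z, SZ)))
  →4  S(S(add(Z, mul(Z, SZ))))
  →5  S(S(mul(Z, SZ)))
  →6  SSZ

Answer: normal form = SSZ  (in 6 steps)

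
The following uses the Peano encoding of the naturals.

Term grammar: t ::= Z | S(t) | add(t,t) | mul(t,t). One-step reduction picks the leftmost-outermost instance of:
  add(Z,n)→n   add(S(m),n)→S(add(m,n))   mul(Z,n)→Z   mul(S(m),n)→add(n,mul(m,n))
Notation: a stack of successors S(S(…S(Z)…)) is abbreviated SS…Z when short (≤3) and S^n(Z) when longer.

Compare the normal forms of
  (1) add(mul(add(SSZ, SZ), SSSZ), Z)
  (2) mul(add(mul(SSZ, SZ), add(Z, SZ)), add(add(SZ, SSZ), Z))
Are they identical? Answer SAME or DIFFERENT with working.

Answer: SAME — A ⇓ S^9(Z), B ⇓ S^9(Z)

Reduction:
Term A:
  start: add(mul(add(SSZ, SZ), SSSZ), Z)
  step 1: add(mul(S(add(SZ, SZ)), SSSZ), Z)
  step 2: add(add(SSSZ, mul(add(SZ, SZ), SSSZ)), Z)
  step 3: add(S(add(SSZ, mul(add(SZ, SZ), SSSZ))), Z)
  step 4: S(add(add(SSZ, mul(add(SZ, SZ), SSSZ)), Z))
  step 5: S(add(S(add(SZ, mul(add(SZ, SZ), SSSZ))), Z))
  step 6: S(S(add(add(SZ, mul(add(SZ, SZ), SSSZ)), Z)))
  step 7: S(S(add(S(add(Z, mul(add(SZ, SZ), SSSZ))), Z)))
  step 8: S(S(S(add(add(Z, mul(add(SZ, SZ), SSSZ)), Z))))
  step 9: S(S(S(add(mul(add(SZ, SZ), SSSZ), Z))))
  step 10: S(S(S(add(mul(S(add(Z, SZ)), SSSZ), Z))))
  step 11: S(S(S(add(add(SSSZ, mul(add(Z, SZ), SSSZ)), Z))))
  step 12: S(S(S(add(S(add(SSZ, mul(add(Z, SZ), SSSZ))), Z))))
  step 13: S(S(S(S(add(add(SSZ, mul(add(Z, SZ), SSSZ)), Z)))))
  step 14: S(S(S(S(add(S(add(SZ, mul(add(Z, SZ), SSSZ))), Z)))))
  step 15: S(S(S(S(S(add(add(SZ, mul(add(Z, SZ), SSSZ)), Z))))))
  step 16: S(S(S(S(S(add(S(add(Z, mul(add(Z, SZ), SSSZ))), Z))))))
  step 17: S(S(S(S(S(S(add(add(Z, mul(add(Z, SZ), SSSZ)), Z)))))))
  step 18: S(S(S(S(S(S(add(mul(add(Z, SZ), SSSZ), Z)))))))
  step 19: S(S(S(S(S(S(add(mul(SZ, SSSZ), Z)))))))
  step 20: S(S(S(S(S(S(add(add(SSSZ, mul(Z, SSSZ)), Z)))))))
  step 21: S(S(S(S(S(S(add(S(add(SSZ, mul(Z, SSSZ))), Z)))))))
  step 22: S(S(S(S(S(S(S(add(add(SSZ, mul(Z, SSSZ)), Z))))))))
  step 23: S(S(S(S(S(S(S(add(S(add(SZ, mul(Z, SSSZ))), Z))))))))
  step 24: S(S(S(S(S(S(S(S(add(add(SZ, mul(Z, SSSZ)), Z)))))))))
  step 25: S(S(S(S(S(S(S(S(add(S(add(Z, mul(Z, SSSZ))), Z)))))))))
  step 26: S(S(S(S(S(S(S(S(S(add(add(Z, mul(Z, SSSZ)), Z))))))))))
  step 27: S(S(S(S(S(S(S(S(S(add(mul(Z, SSSZ), Z))))))))))
  step 28: S(S(S(S(S(S(S(S(S(add(Z, Z))))))))))
  step 29: S^9(Z)

Term B:
  start: mul(add(mul(SSZ, SZ), add(Z, SZ)), add(add(SZ, SSZ), Z))
  step 1: mul(add(add(SZ, mul(SZ, SZ)), add(Z, SZ)), add(add(SZ, SSZ), Z))
  step 2: mul(add(S(add(Z, mul(SZ, SZ))), add(Z, SZ)), add(add(SZ, SSZ), Z))
  step 3: mul(S(add(add(Z, mul(SZ, SZ)), add(Z, SZ))), add(add(SZ, SSZ), Z))
  step 4: add(add(add(SZ, SSZ), Z), mul(add(add(Z, mul(SZ, SZ)), add(Z, SZ)), add(add(SZ, SSZ), Z)))
  step 5: add(add(S(add(Z, SSZ)), Z), mul(add(add(Z, mul(SZ, SZ)), add(Z, SZ)), add(add(SZ, SSZ), Z)))
  step 6: add(S(add(add(Z, SSZ), Z)), mul(add(add(Z, mul(SZ, SZ)), add(Z, SZ)), add(add(SZ, SSZ), Z)))
  step 7: S(add(add(add(Z, SSZ), Z), mul(add(add(Z, mul(SZ, SZ)), add(Z, SZ)), add(add(SZ, SSZ), Z))))
  step 8: S(add(add(SSZ, Z), mul(add(add(Z, mul(SZ, SZ)), add(Z, SZ)), add(add(SZ, SSZ), Z))))
  step 9: S(add(S(add(SZ, Z)), mul(add(add(Z, mul(SZ, SZ)), add(Z, SZ)), add(add(SZ, SSZ), Z))))
  step 10: S(S(add(add(SZ, Z), mul(add(add(Z, mul(SZ, SZ)), add(Z, SZ)), add(add(SZ, SSZ), Z)))))
  step 11: S(S(add(S(add(Z, Z)), mul(add(add(Z, mul(SZ, SZ)), add(Z, SZ)), add(add(SZ, SSZ), Z)))))
  step 12: S(S(S(add(add(Z, Z), mul(add(add(Z, mul(SZ, SZ)), add(Z, SZ)), add(add(SZ, SSZ), Z))))))
  step 13: S(S(S(add(Z, mul(add(add(Z, mul(SZ, SZ)), add(Z, SZ)), add(add(SZ, SSZ), Z))))))
  step 14: S(S(S(mul(add(add(Z, mul(SZ, SZ)), add(Z, SZ)), add(add(SZ, SSZ), Z)))))
  step 15: S(S(S(mul(add(mul(SZ, SZ), add(Z, SZ)), add(add(SZ, SSZ), Z)))))
  step 16: S(S(S(mul(add(add(SZ, mul(Z, SZ)), add(Z, SZ)), add(add(SZ, SSZ), Z)))))
  step 17: S(S(S(mul(add(S(add(Z, mul(Z, SZ))), add(Z, SZ)), add(add(SZ, SSZ), Z)))))
  step 18: S(S(S(mul(S(add(add(Z, mul(Z, SZ)), add(Z, SZ))), add(add(SZ, SSZ), Z)))))
  step 19: S(S(S(add(add(add(SZ, SSZ), Z), mul(add(add(Z, mul(Z, SZ)), add(Z, SZ)), add(add(SZ, SSZ), Z))))))
  step 20: S(S(S(add(add(S(add(Z, SSZ)), Z), mul(add(add(Z, mul(Z, SZ)), add(Z, SZ)), add(add(SZ, SSZ), Z))))))
  step 21: S(S(S(add(S(add(add(Z, SSZ), Z)), mul(add(add(Z, mul(Z, SZ)), add(Z, SZ)), add(add(SZ, SSZ), Z))))))
  step 22: S(S(S(S(add(add(add(Z, SSZ), Z), mul(add(add(Z, mul(Z, SZ)), add(Z, SZ)), add(add(SZ, SSZ), Z)))))))
  step 23: S(S(S(S(add(add(SSZ, Z), mul(add(add(Z, mul(Z, SZ)), add(Z, SZ)), add(add(SZ, SSZ), Z)))))))
  step 24: S(S(S(S(add(S(add(SZ, Z)), mul(add(add(Z, mul(Z, SZ)), add(Z, SZ)), add(add(SZ, SSZ), Z)))))))
  step 25: S(S(S(S(S(add(add(SZ, Z), mul(add(add(Z, mul(Z, SZ)), add(Z, SZ)), add(add(SZ, SSZ), Z))))))))
  step 26: S(S(S(S(S(add(S(add(Z, Z)), mul(add(add(Z, mul(Z, SZ)), add(Z, SZ)), add(add(SZ, SSZ), Z))))))))
  step 27: S(S(S(S(S(S(add(add(Z, Z), mul(add(add(Z, mul(Z, SZ)), add(Z, SZ)), add(add(SZ, SSZ), Z)))))))))
  step 28: S(S(S(S(S(S(add(Z, mul(add(add(Z, mul(Z, SZ)), add(Z, SZ)), add(add(SZ, SSZ), Z)))))))))
  step 29: S(S(S(S(S(S(mul(add(add(Z, mul(Z, SZ)), add(Z, SZ)), add(add(SZ, SSZ), Z))))))))
  step 30: S(S(S(S(S(S(mul(add(mul(Z, SZ), add(Z, SZ)), add(add(SZ, SSZ), Z))))))))
  step 31: S(S(S(S(S(S(mul(add(Z, add(Z, SZ)), add(add(SZ, SSZ), Z))))))))
  step 32: S(S(S(S(S(S(mul(add(Z, SZ), add(add(SZ, SSZ), Z))))))))
  step 33: S(S(S(S(S(S(mul(SZ, add(add(SZ, SSZ), Z))))))))
  step 34: S(S(S(S(S(S(add(add(add(SZ, SSZ), Z), mul(Z, add(add(SZ, SSZ), Z)))))))))
  step 35: S(S(S(S(S(S(add(add(S(add(Z, SSZ)), Z), mul(Z, add(add(SZ, SSZ), Z)))))))))
  step 36: S(S(S(S(S(S(add(S(add(add(Z, SSZ), Z)), mul(Z, add(add(SZ, SSZ), Z)))))))))
  step 37: S(S(S(S(S(S(S(add(add(add(Z, SSZ), Z), mul(Z, add(add(SZ, SSZ), Z))))))))))
  step 38: S(S(S(S(S(S(S(add(add(SSZ, Z), mul(Z, add(add(SZ, SSZ), Z))))))))))
  step 39: S(S(S(S(S(S(S(add(S(add(SZ, Z)), mul(Z, add(add(SZ, SSZ), Z))))))))))
  step 40: S(S(S(S(S(S(S(S(add(add(SZ, Z), mul(Z, add(add(SZ, SSZ), Z)))))))))))
  step 41: S(S(S(S(S(S(S(S(add(S(add(Z, Z)), mul(Z, add(add(SZ, SSZ), Z)))))))))))
  step 42: S(S(S(S(S(S(S(S(S(add(add(Z, Z), mul(Z, add(add(SZ, SSZ), Z))))))))))))
  step 43: S(S(S(S(S(S(S(S(S(add(Z, mul(Z, add(add(SZ, SSZ), Z))))))))))))
  step 44: S(S(S(S(S(S(S(S(S(mul(Z, add(add(SZ, SSZ), Z)))))))))))
  step 45: S^9(Z)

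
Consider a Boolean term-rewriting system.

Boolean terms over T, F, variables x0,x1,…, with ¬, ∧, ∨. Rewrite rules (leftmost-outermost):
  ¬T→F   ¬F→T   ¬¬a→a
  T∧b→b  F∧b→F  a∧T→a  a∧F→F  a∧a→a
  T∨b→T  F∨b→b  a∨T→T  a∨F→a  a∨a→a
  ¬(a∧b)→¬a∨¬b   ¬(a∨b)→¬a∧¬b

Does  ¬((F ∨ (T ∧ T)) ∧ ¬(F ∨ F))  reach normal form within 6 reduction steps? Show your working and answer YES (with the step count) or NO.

Answer: NO — after 6 steps the term is ¬T ∨ ¬¬(F ∨ F), not yet normal

Reduction:
  start: ¬((F ∨ (T ∧ T)) ∧ ¬(F ∨ F))
  [1] ¬(F ∨ (T ∧ T)) ∨ ¬¬(F ∨ F)
  [2] (¬F ∧ ¬(T ∧ T)) ∨ ¬¬(F ∨ F)
  [3] (T ∧ ¬(T ∧ T)) ∨ ¬¬(F ∨ F)
  [4] ¬(T ∧ T) ∨ ¬¬(F ∨ F)
  [5] (¬T ∨ ¬T) ∨ ¬¬(F ∨ F)
  [6] ¬T ∨ ¬¬(F ∨ F)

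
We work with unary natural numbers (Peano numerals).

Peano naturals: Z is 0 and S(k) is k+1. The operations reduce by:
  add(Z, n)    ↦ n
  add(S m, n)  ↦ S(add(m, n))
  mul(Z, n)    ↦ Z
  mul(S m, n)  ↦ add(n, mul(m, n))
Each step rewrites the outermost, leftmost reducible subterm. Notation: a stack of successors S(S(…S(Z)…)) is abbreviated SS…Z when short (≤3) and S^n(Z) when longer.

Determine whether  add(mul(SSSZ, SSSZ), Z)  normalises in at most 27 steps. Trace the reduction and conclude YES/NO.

  start: add(mul(SSSZ, SSSZ), Z)
  step 1: add(add(SSSZ, mul(SSZ, SSSZ)), Z)
  step 2: add(S(add(SSZ, mul(SSZ, SSSZ))), Z)
  step 3: S(add(add(SSZ, mul(SSZ, SSSZ)), Z))
  step 4: S(add(S(add(SZ, mul(SSZ, SSSZ))), Z))
  step 5: S(S(add(add(SZ, mul(SSZ, SSSZ)), Z)))
  step 6: S(S(add(S(add(Z, mul(SSZ, SSSZ))), Z)))
  step 7: S(S(S(add(add(Z, mul(SSZ, SSSZ)), Z))))
  step 8: S(S(S(add(mul(SSZ, SSSZ), Z))))
  step 9: S(S(S(add(add(SSSZ, mul(SZ, SSSZ)), Z))))
  step 10: S(S(S(add(S(add(SSZ, mul(SZ, SSSZ))), Z))))
  step 11: S(S(S(S(add(add(SSZ, mul(SZ, SSSZ)), Z)))))
  step 12: S(S(S(S(add(S(add(SZ, mul(SZ, SSSZ))), Z)))))
  step 13: S(S(S(S(S(add(add(SZ, mul(SZ, SSSZ)), Z))))))
  step 14: S(S(S(S(S(add(S(add(Z, mul(SZ, SSSZ))), Z))))))
  step 15: S(S(S(S(S(S(add(add(Z, mul(SZ, SSSZ)), Z)))))))
  step 16: S(S(S(S(S(S(add(mul(SZ, SSSZ), Z)))))))
  step 17: S(S(S(S(S(S(add(add(SSSZ, mul(Z, SSSZ)), Z)))))))
  step 18: S(S(S(S(S(S(add(S(add(SSZ, mul(Z, SSSZ))), Z)))))))
  step 19: S(S(S(S(S(S(S(add(add(SSZ, mul(Z, SSSZ)), Z))))))))
  step 20: S(S(S(S(S(S(S(add(S(add(SZ, mul(Z, SSSZ))), Z))))))))
  step 21: S(S(S(S(S(S(S(S(add(add(SZ, mul(Z, SSSZ)), Z)))))))))
  step 22: S(S(S(S(S(S(S(S(add(S(add(Z, mul(Z, SSSZ))), Z)))))))))
  step 23: S(S(S(S(S(S(S(S(S(add(add(Z, mul(Z, SSSZ)), Z))))))))))
  step 24: S(S(S(S(S(S(S(S(S(add(mul(Z, SSSZ), Z))))))))))
  step 25: S(S(S(S(S(S(S(S(S(add(Z, Z))))))))))
  step 26: S^9(Z)

Answer: YES — reaches normal form S^9(Z) in 26 ≤ 27 steps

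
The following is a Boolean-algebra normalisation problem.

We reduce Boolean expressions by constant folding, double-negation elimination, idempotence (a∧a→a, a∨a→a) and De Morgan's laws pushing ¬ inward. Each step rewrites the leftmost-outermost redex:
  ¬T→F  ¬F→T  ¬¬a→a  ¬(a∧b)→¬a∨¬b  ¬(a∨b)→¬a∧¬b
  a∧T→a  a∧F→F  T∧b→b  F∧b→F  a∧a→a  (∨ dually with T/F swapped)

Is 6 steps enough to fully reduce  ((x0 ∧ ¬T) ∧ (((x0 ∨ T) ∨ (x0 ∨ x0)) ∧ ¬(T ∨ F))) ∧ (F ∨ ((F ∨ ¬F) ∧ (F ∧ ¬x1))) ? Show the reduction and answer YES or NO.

  start: ((x0 ∧ ¬T) ∧ (((x0 ∨ T) ∨ (x0 ∨ x0)) ∧ ¬(T ∨ F))) ∧ (F ∨ ((F ∨ ¬F) ∧ (F ∧ ¬x1)))
  [1] ((x0 ∧ F) ∧ (((x0 ∨ T) ∨ (x0 ∨ x0)) ∧ ¬(T ∨ F))) ∧ (F ∨ ((F ∨ ¬F) ∧ (F ∧ ¬x1)))
  [2] (F ∧ (((x0 ∨ T) ∨ (x0 ∨ x0)) ∧ ¬(T ∨ F))) ∧ (F ∨ ((F ∨ ¬F) ∧ (F ∧ ¬x1)))
  [3] F ∧ (F ∨ ((F ∨ ¬F) ∧ (F ∧ ¬x1)))
  [4] F

Answer: YES — reaches normal form F in 4 ≤ 6 steps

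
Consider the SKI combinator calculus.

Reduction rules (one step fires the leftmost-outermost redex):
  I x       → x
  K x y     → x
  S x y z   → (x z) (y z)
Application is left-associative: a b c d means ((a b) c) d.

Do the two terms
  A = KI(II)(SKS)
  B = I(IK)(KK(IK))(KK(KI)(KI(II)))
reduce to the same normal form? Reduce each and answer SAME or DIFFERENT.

Term A:
  start: KI(II)(SKS)
  →1  I(SKS)
  →2  SKS

Term B:
  start: I(IK)(KK(IK))(KK(KI)(KI(II)))
  →1  IK(KK(IK))(KK(KI)(KI(II)))
  →2  K(KK(IK))(KK(KI)(KI(II)))
  →3  KK(IK)
  →4  K

Answer: DIFFERENT — A ⇓ SKS, B ⇓ K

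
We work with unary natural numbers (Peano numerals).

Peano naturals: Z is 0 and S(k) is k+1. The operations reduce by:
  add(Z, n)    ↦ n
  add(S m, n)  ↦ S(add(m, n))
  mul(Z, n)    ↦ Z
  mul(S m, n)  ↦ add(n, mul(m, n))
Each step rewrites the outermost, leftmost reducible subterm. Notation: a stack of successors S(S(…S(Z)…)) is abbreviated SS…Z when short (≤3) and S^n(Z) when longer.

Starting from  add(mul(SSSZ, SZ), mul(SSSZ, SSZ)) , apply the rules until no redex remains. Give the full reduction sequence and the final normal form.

Answer: normal form = S^9(Z)  (in 27 steps)

Derivation:
  start: add(mul(SSSZ, SZ), mul(SSSZ, SSZ))
  [1] add(add(SZ, mul(SSZ, SZ)), mul(SSSZ, SSZ))
  [2] add(S(add(Z, mul(SSZ, SZ))), mul(SSSZ, SSZ))
  [3] S(add(add(Z, mul(SSZ, SZ)), mul(SSSZ, SSZ)))
  [4] S(add(mul(SSZ, SZ), mul(SSSZ, SSZ)))
  [5] S(add(add(SZ, mul(SZ, SZ)), mul(SSSZ, SSZ)))
  [6] S(add(S(add(Z, mul(SZ, SZ))), mul(SSSZ, SSZ)))
  [7] S(S(add(add(Z, mul(SZ, SZ)), mul(SSSZ, SSZ))))
  [8] S(S(add(mul(SZ, SZ), mul(SSSZ, SSZ))))
  [9] S(S(add(add(SZ, mul(Z, SZ)), mul(SSSZ, SSZ))))
  [10] S(S(add(S(add(Z, mul(Z, SZ))), mul(SSSZ, SSZ))))
  [11] S(S(S(add(add(Z, mul(Z, SZ)), mul(SSSZ, SSZ)))))
  [12] S(S(S(add(mul(Z, SZ), mul(SSSZ, SSZ)))))
  [13] S(S(S(add(Z, mul(SSSZ, SSZ)))))
  [14] S(S(S(mul(SSSZ, SSZ))))
  [15] S(S(S(add(SSZ, mul(SSZ, SSZ)))))
  [16] S(S(S(S(add(SZ, mul(SSZ, SSZ))))))
  [17] S(S(S(S(S(add(Z, mul(SSZ, SSZ)))))))
  [18] S(S(S(S(S(mul(SSZ, SSZ))))))
  [19] S(S(S(S(S(add(SSZ, mul(SZ, SSZ)))))))
  [20] S(S(S(S(S(S(add(SZ, mul(SZ, SSZ))))))))
  [21] S(S(S(S(S(S(S(add(Z, mul(SZ, SSZ)))))))))
  [22] S(S(S(S(S(S(S(mul(SZ, SSZ))))))))
  [23] S(S(S(S(S(S(S(add(SSZ, mul(Z, SSZ)))))))))
  [24] S(S(S(S(S(S(S(S(add(SZ, mul(Z, SSZ))))))))))
  [25] S(S(S(S(S(S(S(S(S(add(Z, mul(Z, SSZ)))))))))))
  [26] S(S(S(S(S(S(S(S(S(mul(Z, SSZ))))))))))
  [27] S^9(Z)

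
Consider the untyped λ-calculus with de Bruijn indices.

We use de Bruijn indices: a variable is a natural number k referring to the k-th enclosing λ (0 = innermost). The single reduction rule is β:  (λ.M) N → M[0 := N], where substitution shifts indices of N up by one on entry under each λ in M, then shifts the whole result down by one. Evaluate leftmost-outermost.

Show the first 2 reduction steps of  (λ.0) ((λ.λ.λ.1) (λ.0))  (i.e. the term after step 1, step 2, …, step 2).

Answer: after 2 steps: λ.λ.1

Reduction:
  start: (λ.0) ((λ.λ.λ.1) (λ.0))
  step 1: (λ.λ.λ.1) (λ.0)
  step 2: λ.λ.1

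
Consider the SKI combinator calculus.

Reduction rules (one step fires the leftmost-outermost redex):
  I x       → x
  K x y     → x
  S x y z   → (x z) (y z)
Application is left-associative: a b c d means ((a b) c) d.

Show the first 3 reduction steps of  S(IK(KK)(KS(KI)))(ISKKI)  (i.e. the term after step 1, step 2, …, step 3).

Answer: after 3 steps: S(KK)(SKKI)

Reduction:
  start: S(IK(KK)(KS(KI)))(ISKKI)
  →1  S(K(KK)(KS(KI)))(ISKKI)
  →2  S(KK)(ISKKI)
  →3  S(KK)(SKKI)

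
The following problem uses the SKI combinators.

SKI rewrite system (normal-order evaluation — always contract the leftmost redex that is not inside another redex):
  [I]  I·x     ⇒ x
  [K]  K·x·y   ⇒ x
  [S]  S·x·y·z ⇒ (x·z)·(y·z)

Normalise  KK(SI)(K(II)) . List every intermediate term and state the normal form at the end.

Answer: normal form = K(KI)  (in 2 steps)

Derivation:
  start: KK(SI)(K(II))
  [1] K(K(II))
  [2] K(KI)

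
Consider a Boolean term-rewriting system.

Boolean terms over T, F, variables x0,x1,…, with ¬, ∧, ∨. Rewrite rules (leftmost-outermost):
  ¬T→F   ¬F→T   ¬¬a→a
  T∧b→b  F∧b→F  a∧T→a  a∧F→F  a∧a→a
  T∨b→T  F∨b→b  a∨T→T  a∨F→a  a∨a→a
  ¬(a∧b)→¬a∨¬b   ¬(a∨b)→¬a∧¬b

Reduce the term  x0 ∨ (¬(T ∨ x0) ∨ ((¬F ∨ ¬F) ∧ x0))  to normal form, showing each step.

  start: x0 ∨ (¬(T ∨ x0) ∨ ((¬F ∨ ¬F) ∧ x0))
  →1  x0 ∨ ((¬T ∧ ¬x0) ∨ ((¬F ∨ ¬F) ∧ x0))
  →2  x0 ∨ ((F ∧ ¬x0) ∨ ((¬F ∨ ¬F) ∧ x0))
  →3  x0 ∨ (F ∨ ((¬F ∨ ¬F) ∧ x0))
  →4  x0 ∨ ((¬F ∨ ¬F) ∧ x0)
  →5  x0 ∨ (¬F ∧ x0)
  →6  x0 ∨ (T ∧ x0)
  →7  x0 ∨ x0
  →8  x0

Answer: normal form = x0  (in 8 steps)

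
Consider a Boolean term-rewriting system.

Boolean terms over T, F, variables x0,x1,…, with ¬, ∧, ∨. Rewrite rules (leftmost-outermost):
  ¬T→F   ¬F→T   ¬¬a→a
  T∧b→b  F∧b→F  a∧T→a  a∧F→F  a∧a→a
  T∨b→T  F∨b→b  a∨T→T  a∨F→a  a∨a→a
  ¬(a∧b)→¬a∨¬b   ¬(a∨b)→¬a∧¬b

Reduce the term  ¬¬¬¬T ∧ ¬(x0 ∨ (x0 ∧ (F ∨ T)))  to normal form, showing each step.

Answer: normal form = ¬x0  (in 11 steps)

Working:
  start: ¬¬¬¬T ∧ ¬(x0 ∨ (x0 ∧ (F ∨ T)))
  step 1: ¬¬T ∧ ¬(x0 ∨ (x0 ∧ (F ∨ T)))
  step 2: T ∧ ¬(x0 ∨ (x0 ∧ (F ∨ T)))
  step 3: ¬(x0 ∨ (x0 ∧ (F ∨ T)))
  step 4: ¬x0 ∧ ¬(x0 ∧ (F ∨ T))
  step 5: ¬x0 ∧ (¬x0 ∨ ¬(F ∨ T))
  step 6: ¬x0 ∧ (¬x0 ∨ (¬F ∧ ¬T))
  step 7: ¬x0 ∧ (¬x0 ∨ (T ∧ ¬T))
  step 8: ¬x0 ∧ (¬x0 ∨ ¬T)
  step 9: ¬x0 ∧ (¬x0 ∨ F)
  step 10: ¬x0 ∧ ¬x0
  step 11: ¬x0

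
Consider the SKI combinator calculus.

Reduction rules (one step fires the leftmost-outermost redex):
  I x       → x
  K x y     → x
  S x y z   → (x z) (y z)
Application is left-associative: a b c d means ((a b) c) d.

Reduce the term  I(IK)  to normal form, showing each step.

  start: I(IK)
  [1] IK
  [2] K

Answer: normal form = K  (in 2 steps)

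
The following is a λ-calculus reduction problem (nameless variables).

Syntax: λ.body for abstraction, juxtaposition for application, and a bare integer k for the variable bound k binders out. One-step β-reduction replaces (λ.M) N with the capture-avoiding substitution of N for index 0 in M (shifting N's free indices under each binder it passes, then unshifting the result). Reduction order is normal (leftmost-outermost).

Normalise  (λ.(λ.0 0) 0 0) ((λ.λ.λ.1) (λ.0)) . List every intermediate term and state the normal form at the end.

  start: (λ.(λ.0 0) 0 0) ((λ.λ.λ.1) (λ.0))
  →1  (λ.0 0) ((λ.λ.λ.1) (λ.0)) ((λ.λ.λ.1) (λ.0))
  →2  (λ.λ.λ.1) (λ.0) ((λ.λ.λ.1) (λ.0)) ((λ.λ.λ.1) (λ.0))
  →3  (λ.λ.1) ((λ.λ.λ.1) (λ.0)) ((λ.λ.λ.1) (λ.0))
  →4  (λ.(λ.λ.λ.1) (λ.0)) ((λ.λ.λ.1) (λ.0))
  →5  (λ.λ.λ.1) (λ.0)
  →6  λ.λ.1

Answer: normal form = λ.λ.1  (in 6 steps)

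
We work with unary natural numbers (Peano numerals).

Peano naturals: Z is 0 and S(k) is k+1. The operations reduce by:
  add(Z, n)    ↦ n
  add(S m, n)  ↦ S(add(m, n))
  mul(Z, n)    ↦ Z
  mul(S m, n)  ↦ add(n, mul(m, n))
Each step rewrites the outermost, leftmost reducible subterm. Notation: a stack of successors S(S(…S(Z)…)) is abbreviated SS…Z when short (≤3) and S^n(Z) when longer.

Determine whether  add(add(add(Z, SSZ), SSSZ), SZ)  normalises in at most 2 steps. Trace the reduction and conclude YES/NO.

Answer: NO — after 2 steps the term is add(S(add(SZ, SSSZ)), SZ), not yet normal

Reduction:
  start: add(add(add(Z, SSZ), SSSZ), SZ)
  step 1: add(add(SSZ, SSSZ), SZ)
  step 2: add(S(add(SZ, SSSZ)), SZ)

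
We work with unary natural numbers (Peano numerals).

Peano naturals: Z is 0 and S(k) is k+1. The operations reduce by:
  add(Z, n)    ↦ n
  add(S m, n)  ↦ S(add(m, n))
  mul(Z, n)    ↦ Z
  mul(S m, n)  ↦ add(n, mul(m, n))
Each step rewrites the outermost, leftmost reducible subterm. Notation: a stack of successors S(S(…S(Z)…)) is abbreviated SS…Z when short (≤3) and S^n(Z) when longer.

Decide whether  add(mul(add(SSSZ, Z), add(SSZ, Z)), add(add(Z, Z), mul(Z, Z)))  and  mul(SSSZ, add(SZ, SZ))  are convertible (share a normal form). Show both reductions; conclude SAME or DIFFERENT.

Term A:
  start: add(mul(add(SSSZ, Z), add(SSZ, Z)), add(add(Z, Z), mul(Z, Z)))
  step 1: add(mul(S(add(SSZ, Z)), add(SSZ, Z)), add(add(Z, Z), mul(Z, Z)))
  step 2: add(add(add(SSZ, Z), mul(add(SSZ, Z), add(SSZ, Z))), add(add(Z, Z), mul(Z, Z)))
  step 3: add(add(S(add(SZ, Z)), mul(add(SSZ, Z), add(SSZ, Z))), add(add(Z, Z), mul(Z, Z)))
  step 4: add(S(add(add(SZ, Z), mul(add(SSZ, Z), add(SSZ, Z)))), add(add(Z, Z), mul(Z, Z)))
  step 5: S(add(add(add(SZ, Z), mul(add(SSZ, Z), add(SSZ, Z))), add(add(Z, Z), mul(Z, Z))))
  step 6: S(add(add(S(add(Z, Z)), mul(add(SSZ, Z), add(SSZ, Z))), add(add(Z, Z), mul(Z, Z))))
  step 7: S(add(S(add(add(Z, Z), mul(add(SSZ, Z), add(SSZ, Z)))), add(add(Z, Z), mul(Z, Z))))
  step 8: S(S(add(add(add(Z, Z), mul(add(SSZ, Z), add(SSZ, Z))), add(add(Z, Z), mul(Z, Z)))))
  step 9: S(S(add(add(Z, mul(add(SSZ, Z), add(SSZ, Z))), add(add(Z, Z), mul(Z, Z)))))
  step 10: S(S(add(mul(add(SSZ, Z), add(SSZ, Z)), add(add(Z, Z), mul(Z, Z)))))
  step 11: S(S(add(mul(S(add(SZ, Z)), add(SSZ, Z)), add(add(Z, Z), mul(Z, Z)))))
  step 12: S(S(add(add(add(SSZ, Z), mul(add(SZ, Z), add(SSZ, Z))), add(add(Z, Z), mul(Z, Z)))))
  step 13: S(S(add(add(S(add(SZ, Z)), mul(add(SZ, Z), add(SSZ, Z))), add(add(Z, Z), mul(Z, Z)))))
  step 14: S(S(add(S(add(add(SZ, Z), mul(add(SZ, Z), add(SSZ, Z)))), add(add(Z, Z), mul(Z, Z)))))
  step 15: S(S(S(add(add(add(SZ, Z), mul(add(SZ, Z), add(SSZ, Z))), add(add(Z, Z), mul(Z, Z))))))
  step 16: S(S(S(add(add(S(add(Z, Z)), mul(add(SZ, Z), add(SSZ, Z))), add(add(Z, Z), mul(Z, Z))))))
  step 17: S(S(S(add(S(add(add(Z, Z), mul(add(SZ, Z), add(SSZ, Z)))), add(add(Z, Z), mul(Z, Z))))))
  step 18: S(S(S(S(add(add(add(Z, Z), mul(add(SZ, Z), add(SSZ, Z))), add(add(Z, Z), mul(Z, Z)))))))
  step 19: S(S(S(S(add(add(Z, mul(add(SZ, Z), add(SSZ, Z))), add(add(Z, Z), mul(Z, Z)))))))
  step 20: S(S(S(S(add(mul(add(SZ, Z), add(SSZ, Z)), add(add(Z, Z), mul(Z, Z)))))))
  step 21: S(S(S(S(add(mul(S(add(Z, Z)), add(SSZ, Z)), add(add(Z, Z), mul(Z, Z)))))))
  step 22: S(S(S(S(add(add(add(SSZ, Z), mul(add(Z, Z), add(SSZ, Z))), add(add(Z, Z), mul(Z, Z)))))))
  step 23: S(S(S(S(add(add(S(add(SZ, Z)), mul(add(Z, Z), add(SSZ, Z))), add(add(Z, Z), mul(Z, Z)))))))
  step 24: S(S(S(S(add(S(add(add(SZ, Z), mul(add(Z, Z), add(SSZ, Z)))), add(add(Z, Z), mul(Z, Z)))))))
  step 25: S(S(S(S(S(add(add(add(SZ, Z), mul(add(Z, Z), add(SSZ, Z))), add(add(Z, Z), mul(Z, Z))))))))
  step 26: S(S(S(S(S(add(add(S(add(Z, Z)), mul(add(Z, Z), add(SSZ, Z))), add(add(Z, Z), mul(Z, Z))))))))
  step 27: S(S(S(S(S(add(S(add(add(Z, Z), mul(add(Z, Z), add(SSZ, Z)))), add(add(Z, Z), mul(Z, Z))))))))
  step 28: S(S(S(S(S(S(add(add(add(Z, Z), mul(add(Z, Z), add(SSZ, Z))), add(add(Z, Z), mul(Z, Z)))))))))
  step 29: S(S(S(S(S(S(add(add(Z, mul(add(Z, Z), add(SSZ, Z))), add(add(Z, Z), mul(Z, Z)))))))))
  step 30: S(S(S(S(S(S(add(mul(add(Z, Z), add(SSZ, Z)), add(add(Z, Z), mul(Z, Z)))))))))
  step 31: S(S(S(S(S(S(add(mul(Z, add(SSZ, Z)), add(add(Z, Z), mul(Z, Z)))))))))
  step 32: S(S(S(S(S(S(add(Z, add(add(Z, Z), mul(Z, Z)))))))))
  step 33: S(S(S(S(S(S(add(add(Z, Z), mul(Z, Z))))))))
  step 34: S(S(S(S(S(S(add(Z, mul(Z, Z))))))))
  step 35: S(S(S(S(S(S(mul(Z, Z)))))))
  step 36: S^6(Z)

Term B:
  start: mul(SSSZ, add(SZ, SZ))
  step 1: add(add(SZ, SZ), mul(SSZ, add(SZ, SZ)))
  step 2: add(S(add(Z, SZ)), mul(SSZ, add(SZ, SZ)))
  step 3: S(add(add(Z, SZ), mul(SSZ, add(SZ, SZ))))
  step 4: S(add(SZ, mul(SSZ, add(SZ, SZ))))
  step 5: S(S(add(Z, mul(SSZ, add(SZ, SZ)))))
  step 6: S(S(mul(SSZ, add(SZ, SZ))))
  step 7: S(S(add(add(SZ, SZ), mul(SZ, add(SZ, SZ)))))
  step 8: S(S(add(S(add(Z, SZ)), mul(SZ, add(SZ, SZ)))))
  step 9: S(S(S(add(add(Z, SZ), mul(SZ, add(SZ, SZ))))))
  step 10: S(S(S(add(SZ, mul(SZ, add(SZ, SZ))))))
  step 11: S(S(S(S(add(Z, mul(SZ, add(SZ, SZ)))))))
  step 12: S(S(S(S(mul(SZ, add(SZ, SZ))))))
  step 13: S(S(S(S(add(add(SZ, SZ), mul(Z, add(SZ, SZ)))))))
  step 14: S(S(S(S(add(S(add(Z, SZ)), mul(Z, add(SZ, SZ)))))))
  step 15: S(S(S(S(S(add(add(Z, SZ), mul(Z, add(SZ, SZ))))))))
  step 16: S(S(S(S(S(add(SZ, mul(Z, add(SZ, SZ))))))))
  step 17: S(S(S(S(S(S(add(Z, mul(Z, add(SZ, SZ)))))))))
  step 18: S(S(S(S(S(S(mul(Z, add(SZ, SZ))))))))
  step 19: S^6(Z)

Answer: SAME — A ⇓ S^6(Z), B ⇓ S^6(Z)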